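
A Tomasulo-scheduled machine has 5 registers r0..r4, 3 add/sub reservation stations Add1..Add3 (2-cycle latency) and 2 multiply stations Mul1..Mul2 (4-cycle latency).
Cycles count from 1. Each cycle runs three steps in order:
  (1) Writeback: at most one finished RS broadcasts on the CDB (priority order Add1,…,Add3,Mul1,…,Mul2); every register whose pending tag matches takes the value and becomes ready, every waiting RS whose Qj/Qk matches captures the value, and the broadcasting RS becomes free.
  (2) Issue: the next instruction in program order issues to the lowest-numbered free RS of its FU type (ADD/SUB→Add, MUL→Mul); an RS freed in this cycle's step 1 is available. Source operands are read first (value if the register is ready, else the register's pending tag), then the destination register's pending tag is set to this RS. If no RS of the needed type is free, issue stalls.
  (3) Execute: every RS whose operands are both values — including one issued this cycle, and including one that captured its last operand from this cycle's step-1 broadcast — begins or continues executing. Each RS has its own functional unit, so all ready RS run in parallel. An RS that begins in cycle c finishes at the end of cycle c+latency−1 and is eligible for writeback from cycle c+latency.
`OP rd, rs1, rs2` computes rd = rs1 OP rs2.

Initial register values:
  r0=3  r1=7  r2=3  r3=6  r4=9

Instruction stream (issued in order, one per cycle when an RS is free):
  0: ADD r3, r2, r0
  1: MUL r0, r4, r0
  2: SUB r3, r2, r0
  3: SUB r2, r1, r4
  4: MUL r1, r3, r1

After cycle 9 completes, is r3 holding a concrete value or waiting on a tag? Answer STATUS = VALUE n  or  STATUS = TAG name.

cycle 1: issue ADD r3<-Add1 // r0:3,r1:7,r2:3,r3:Add1,r4:9
cycle 2: issue MUL r0<-Mul1 // r0:Mul1,r1:7,r2:3,r3:Add1,r4:9
cycle 3: CDB Add1=6; issue SUB r3<-Add1 // r0:Mul1,r1:7,r2:3,r3:Add1,r4:9
cycle 4: issue SUB r2<-Add2 // r0:Mul1,r1:7,r2:Add2,r3:Add1,r4:9
cycle 5: issue MUL r1<-Mul2 // r0:Mul1,r1:Mul2,r2:Add2,r3:Add1,r4:9
cycle 6: CDB Add2=-2 // r0:Mul1,r1:Mul2,r2:-2,r3:Add1,r4:9
cycle 7: CDB Mul1=27 // r0:27,r1:Mul2,r2:-2,r3:Add1,r4:9
cycle 8: - // r0:27,r1:Mul2,r2:-2,r3:Add1,r4:9
cycle 9: CDB Add1=-24 // r0:27,r1:Mul2,r2:-2,r3:-24,r4:9

STATUS = VALUE -24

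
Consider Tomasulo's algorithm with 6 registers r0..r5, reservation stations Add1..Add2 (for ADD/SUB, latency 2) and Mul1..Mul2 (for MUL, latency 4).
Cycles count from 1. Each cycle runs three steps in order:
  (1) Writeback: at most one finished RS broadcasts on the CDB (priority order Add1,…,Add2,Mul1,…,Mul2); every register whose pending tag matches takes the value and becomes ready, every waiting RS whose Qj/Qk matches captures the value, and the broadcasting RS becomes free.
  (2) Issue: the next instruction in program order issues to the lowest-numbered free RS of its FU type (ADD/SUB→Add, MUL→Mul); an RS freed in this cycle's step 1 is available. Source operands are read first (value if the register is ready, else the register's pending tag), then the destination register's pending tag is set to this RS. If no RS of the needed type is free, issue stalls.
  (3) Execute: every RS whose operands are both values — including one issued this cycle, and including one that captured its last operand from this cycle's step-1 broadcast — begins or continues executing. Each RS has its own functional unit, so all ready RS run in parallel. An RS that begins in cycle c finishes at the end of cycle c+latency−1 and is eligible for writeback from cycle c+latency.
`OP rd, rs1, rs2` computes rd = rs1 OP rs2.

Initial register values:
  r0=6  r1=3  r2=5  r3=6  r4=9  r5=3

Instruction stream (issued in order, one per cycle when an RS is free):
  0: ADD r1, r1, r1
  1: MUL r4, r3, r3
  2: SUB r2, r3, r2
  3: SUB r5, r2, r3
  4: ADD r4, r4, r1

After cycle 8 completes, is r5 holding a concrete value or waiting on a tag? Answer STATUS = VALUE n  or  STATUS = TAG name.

cycle 1: issue ADD r1<-Add1 // r0:6,r1:Add1,r2:5,r3:6,r4:9,r5:3
cycle 2: issue MUL r4<-Mul1 // r0:6,r1:Add1,r2:5,r3:6,r4:Mul1,r5:3
cycle 3: CDB Add1=6; issue SUB r2<-Add1 // r0:6,r1:6,r2:Add1,r3:6,r4:Mul1,r5:3
cycle 4: issue SUB r5<-Add2 // r0:6,r1:6,r2:Add1,r3:6,r4:Mul1,r5:Add2
cycle 5: CDB Add1=1; issue ADD r4<-Add1 // r0:6,r1:6,r2:1,r3:6,r4:Add1,r5:Add2
cycle 6: CDB Mul1=36 // r0:6,r1:6,r2:1,r3:6,r4:Add1,r5:Add2
cycle 7: CDB Add2=-5 // r0:6,r1:6,r2:1,r3:6,r4:Add1,r5:-5
cycle 8: CDB Add1=42 // r0:6,r1:6,r2:1,r3:6,r4:42,r5:-5

STATUS = VALUE -5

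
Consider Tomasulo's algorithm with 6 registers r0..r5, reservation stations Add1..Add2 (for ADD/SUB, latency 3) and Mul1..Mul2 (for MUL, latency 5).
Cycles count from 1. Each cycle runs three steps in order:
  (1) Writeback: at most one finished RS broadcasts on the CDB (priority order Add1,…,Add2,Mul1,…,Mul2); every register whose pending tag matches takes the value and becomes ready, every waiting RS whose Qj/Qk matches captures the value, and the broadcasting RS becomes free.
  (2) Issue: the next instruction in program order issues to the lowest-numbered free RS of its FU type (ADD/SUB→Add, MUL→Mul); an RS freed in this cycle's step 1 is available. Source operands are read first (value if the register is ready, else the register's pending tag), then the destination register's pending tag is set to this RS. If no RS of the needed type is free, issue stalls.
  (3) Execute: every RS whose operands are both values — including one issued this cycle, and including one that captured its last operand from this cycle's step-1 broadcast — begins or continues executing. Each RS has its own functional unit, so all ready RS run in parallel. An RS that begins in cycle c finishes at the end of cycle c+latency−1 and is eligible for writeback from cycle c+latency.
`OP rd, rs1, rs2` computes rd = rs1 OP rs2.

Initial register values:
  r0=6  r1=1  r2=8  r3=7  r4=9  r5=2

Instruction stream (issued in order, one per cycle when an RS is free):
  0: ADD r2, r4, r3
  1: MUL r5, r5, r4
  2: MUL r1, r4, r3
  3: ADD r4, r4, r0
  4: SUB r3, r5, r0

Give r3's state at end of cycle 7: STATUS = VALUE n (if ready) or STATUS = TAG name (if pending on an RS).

STATUS = TAG Add2

c1: issue ADD r2<-Add1 | r0:6,r1:1,r2:Add1,r3:7,r4:9,r5:2
c2: issue MUL r5<-Mul1 | r0:6,r1:1,r2:Add1,r3:7,r4:9,r5:Mul1
c3: issue MUL r1<-Mul2 | r0:6,r1:Mul2,r2:Add1,r3:7,r4:9,r5:Mul1
c4: CDB Add1=16; issue ADD r4<-Add1 | r0:6,r1:Mul2,r2:16,r3:7,r4:Add1,r5:Mul1
c5: issue SUB r3<-Add2 | r0:6,r1:Mul2,r2:16,r3:Add2,r4:Add1,r5:Mul1
c6: - | r0:6,r1:Mul2,r2:16,r3:Add2,r4:Add1,r5:Mul1
c7: CDB Add1=15 | r0:6,r1:Mul2,r2:16,r3:Add2,r4:15,r5:Mul1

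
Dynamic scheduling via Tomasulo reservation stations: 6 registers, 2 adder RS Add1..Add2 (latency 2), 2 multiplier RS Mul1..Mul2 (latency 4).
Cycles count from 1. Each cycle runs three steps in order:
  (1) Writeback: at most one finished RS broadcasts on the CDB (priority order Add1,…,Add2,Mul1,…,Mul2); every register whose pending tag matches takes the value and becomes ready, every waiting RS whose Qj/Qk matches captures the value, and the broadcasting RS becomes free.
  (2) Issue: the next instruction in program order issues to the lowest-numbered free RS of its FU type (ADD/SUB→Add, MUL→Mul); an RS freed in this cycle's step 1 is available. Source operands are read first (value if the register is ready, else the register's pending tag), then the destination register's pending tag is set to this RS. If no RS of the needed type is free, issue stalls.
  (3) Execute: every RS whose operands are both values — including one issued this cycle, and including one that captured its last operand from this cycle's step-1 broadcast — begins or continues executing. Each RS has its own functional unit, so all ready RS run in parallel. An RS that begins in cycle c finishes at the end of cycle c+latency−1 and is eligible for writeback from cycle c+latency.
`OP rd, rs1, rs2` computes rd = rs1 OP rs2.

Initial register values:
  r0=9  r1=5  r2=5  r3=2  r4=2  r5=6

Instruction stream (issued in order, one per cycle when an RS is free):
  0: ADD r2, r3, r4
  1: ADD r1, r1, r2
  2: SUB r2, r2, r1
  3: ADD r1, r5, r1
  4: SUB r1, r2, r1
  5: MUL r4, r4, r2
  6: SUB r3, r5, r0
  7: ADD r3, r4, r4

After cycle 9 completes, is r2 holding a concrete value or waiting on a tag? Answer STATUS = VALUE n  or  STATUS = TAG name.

cycle 1: issue ADD r2<-Add1 // r0:9,r1:5,r2:Add1,r3:2,r4:2,r5:6
cycle 2: issue ADD r1<-Add2 // r0:9,r1:Add2,r2:Add1,r3:2,r4:2,r5:6
cycle 3: CDB Add1=4; issue SUB r2<-Add1 // r0:9,r1:Add2,r2:Add1,r3:2,r4:2,r5:6
cycle 4: stall // r0:9,r1:Add2,r2:Add1,r3:2,r4:2,r5:6
cycle 5: CDB Add2=9; issue ADD r1<-Add2 // r0:9,r1:Add2,r2:Add1,r3:2,r4:2,r5:6
cycle 6: stall // r0:9,r1:Add2,r2:Add1,r3:2,r4:2,r5:6
cycle 7: CDB Add1=-5; issue SUB r1<-Add1 // r0:9,r1:Add1,r2:-5,r3:2,r4:2,r5:6
cycle 8: CDB Add2=15; issue MUL r4<-Mul1 // r0:9,r1:Add1,r2:-5,r3:2,r4:Mul1,r5:6
cycle 9: issue SUB r3<-Add2 // r0:9,r1:Add1,r2:-5,r3:Add2,r4:Mul1,r5:6

STATUS = VALUE -5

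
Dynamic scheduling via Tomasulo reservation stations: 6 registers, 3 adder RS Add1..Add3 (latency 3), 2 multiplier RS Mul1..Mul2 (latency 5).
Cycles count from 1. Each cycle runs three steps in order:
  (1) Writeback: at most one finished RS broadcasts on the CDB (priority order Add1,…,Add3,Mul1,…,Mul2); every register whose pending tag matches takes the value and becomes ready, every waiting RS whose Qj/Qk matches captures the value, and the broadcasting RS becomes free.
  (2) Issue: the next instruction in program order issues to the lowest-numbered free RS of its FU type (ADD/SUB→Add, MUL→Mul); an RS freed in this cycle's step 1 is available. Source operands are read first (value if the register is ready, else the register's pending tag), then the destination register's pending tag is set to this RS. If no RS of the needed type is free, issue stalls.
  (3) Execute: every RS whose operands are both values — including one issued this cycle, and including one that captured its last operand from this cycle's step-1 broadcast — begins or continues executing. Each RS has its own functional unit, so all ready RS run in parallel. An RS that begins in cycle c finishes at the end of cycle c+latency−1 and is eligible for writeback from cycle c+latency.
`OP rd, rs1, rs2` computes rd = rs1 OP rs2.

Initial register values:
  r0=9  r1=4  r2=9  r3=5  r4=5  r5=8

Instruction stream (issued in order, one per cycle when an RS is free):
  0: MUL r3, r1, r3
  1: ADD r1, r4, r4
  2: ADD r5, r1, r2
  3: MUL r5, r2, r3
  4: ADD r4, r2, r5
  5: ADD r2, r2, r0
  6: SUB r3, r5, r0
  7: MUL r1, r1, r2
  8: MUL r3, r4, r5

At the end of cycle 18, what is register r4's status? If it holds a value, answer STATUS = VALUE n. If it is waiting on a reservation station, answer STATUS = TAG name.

STATUS = VALUE 189

c1: issue MUL r3<-Mul1 | r0:9,r1:4,r2:9,r3:Mul1,r4:5,r5:8
c2: issue ADD r1<-Add1 | r0:9,r1:Add1,r2:9,r3:Mul1,r4:5,r5:8
c3: issue ADD r5<-Add2 | r0:9,r1:Add1,r2:9,r3:Mul1,r4:5,r5:Add2
c4: issue MUL r5<-Mul2 | r0:9,r1:Add1,r2:9,r3:Mul1,r4:5,r5:Mul2
c5: CDB Add1=10; issue ADD r4<-Add1 | r0:9,r1:10,r2:9,r3:Mul1,r4:Add1,r5:Mul2
c6: CDB Mul1=20; issue ADD r2<-Add3 | r0:9,r1:10,r2:Add3,r3:20,r4:Add1,r5:Mul2
c7: stall | r0:9,r1:10,r2:Add3,r3:20,r4:Add1,r5:Mul2
c8: CDB Add2=19; issue SUB r3<-Add2 | r0:9,r1:10,r2:Add3,r3:Add2,r4:Add1,r5:Mul2
c9: CDB Add3=18; issue MUL r1<-Mul1 | r0:9,r1:Mul1,r2:18,r3:Add2,r4:Add1,r5:Mul2
c10: stall | r0:9,r1:Mul1,r2:18,r3:Add2,r4:Add1,r5:Mul2
c11: CDB Mul2=180; issue MUL r3<-Mul2 | r0:9,r1:Mul1,r2:18,r3:Mul2,r4:Add1,r5:180
c12: - | r0:9,r1:Mul1,r2:18,r3:Mul2,r4:Add1,r5:180
c13: - | r0:9,r1:Mul1,r2:18,r3:Mul2,r4:Add1,r5:180
c14: CDB Add1=189 | r0:9,r1:Mul1,r2:18,r3:Mul2,r4:189,r5:180
c15: CDB Add2=171 | r0:9,r1:Mul1,r2:18,r3:Mul2,r4:189,r5:180
c16: CDB Mul1=180 | r0:9,r1:180,r2:18,r3:Mul2,r4:189,r5:180
c17: - | r0:9,r1:180,r2:18,r3:Mul2,r4:189,r5:180
c18: - | r0:9,r1:180,r2:18,r3:Mul2,r4:189,r5:180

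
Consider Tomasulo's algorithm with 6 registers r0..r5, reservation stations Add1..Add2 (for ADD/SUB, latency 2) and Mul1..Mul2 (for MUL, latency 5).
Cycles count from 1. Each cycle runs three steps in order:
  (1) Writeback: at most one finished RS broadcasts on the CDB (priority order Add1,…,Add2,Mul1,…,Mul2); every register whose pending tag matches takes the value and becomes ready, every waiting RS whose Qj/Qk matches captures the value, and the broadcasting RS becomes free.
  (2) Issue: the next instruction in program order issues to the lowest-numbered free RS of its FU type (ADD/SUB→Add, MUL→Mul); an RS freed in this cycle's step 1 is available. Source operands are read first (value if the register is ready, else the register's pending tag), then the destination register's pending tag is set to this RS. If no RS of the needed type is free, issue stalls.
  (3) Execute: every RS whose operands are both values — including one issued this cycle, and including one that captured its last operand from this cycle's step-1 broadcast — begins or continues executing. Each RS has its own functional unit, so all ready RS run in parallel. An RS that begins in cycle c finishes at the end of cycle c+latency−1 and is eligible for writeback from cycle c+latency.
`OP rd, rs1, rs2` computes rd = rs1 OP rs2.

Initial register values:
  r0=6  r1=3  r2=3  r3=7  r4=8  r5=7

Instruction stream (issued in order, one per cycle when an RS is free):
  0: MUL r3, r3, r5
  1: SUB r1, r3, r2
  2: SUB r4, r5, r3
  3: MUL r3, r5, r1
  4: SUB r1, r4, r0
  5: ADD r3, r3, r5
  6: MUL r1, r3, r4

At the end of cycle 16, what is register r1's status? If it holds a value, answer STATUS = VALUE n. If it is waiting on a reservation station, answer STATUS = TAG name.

cycle 1: issue MUL r3<-Mul1 // r0:6,r1:3,r2:3,r3:Mul1,r4:8,r5:7
cycle 2: issue SUB r1<-Add1 // r0:6,r1:Add1,r2:3,r3:Mul1,r4:8,r5:7
cycle 3: issue SUB r4<-Add2 // r0:6,r1:Add1,r2:3,r3:Mul1,r4:Add2,r5:7
cycle 4: issue MUL r3<-Mul2 // r0:6,r1:Add1,r2:3,r3:Mul2,r4:Add2,r5:7
cycle 5: stall // r0:6,r1:Add1,r2:3,r3:Mul2,r4:Add2,r5:7
cycle 6: CDB Mul1=49; stall // r0:6,r1:Add1,r2:3,r3:Mul2,r4:Add2,r5:7
cycle 7: stall // r0:6,r1:Add1,r2:3,r3:Mul2,r4:Add2,r5:7
cycle 8: CDB Add1=46; issue SUB r1<-Add1 // r0:6,r1:Add1,r2:3,r3:Mul2,r4:Add2,r5:7
cycle 9: CDB Add2=-42; issue ADD r3<-Add2 // r0:6,r1:Add1,r2:3,r3:Add2,r4:-42,r5:7
cycle 10: issue MUL r1<-Mul1 // r0:6,r1:Mul1,r2:3,r3:Add2,r4:-42,r5:7
cycle 11: CDB Add1=-48 // r0:6,r1:Mul1,r2:3,r3:Add2,r4:-42,r5:7
cycle 12: - // r0:6,r1:Mul1,r2:3,r3:Add2,r4:-42,r5:7
cycle 13: CDB Mul2=322 // r0:6,r1:Mul1,r2:3,r3:Add2,r4:-42,r5:7
cycle 14: - // r0:6,r1:Mul1,r2:3,r3:Add2,r4:-42,r5:7
cycle 15: CDB Add2=329 // r0:6,r1:Mul1,r2:3,r3:329,r4:-42,r5:7
cycle 16: - // r0:6,r1:Mul1,r2:3,r3:329,r4:-42,r5:7

STATUS = TAG Mul1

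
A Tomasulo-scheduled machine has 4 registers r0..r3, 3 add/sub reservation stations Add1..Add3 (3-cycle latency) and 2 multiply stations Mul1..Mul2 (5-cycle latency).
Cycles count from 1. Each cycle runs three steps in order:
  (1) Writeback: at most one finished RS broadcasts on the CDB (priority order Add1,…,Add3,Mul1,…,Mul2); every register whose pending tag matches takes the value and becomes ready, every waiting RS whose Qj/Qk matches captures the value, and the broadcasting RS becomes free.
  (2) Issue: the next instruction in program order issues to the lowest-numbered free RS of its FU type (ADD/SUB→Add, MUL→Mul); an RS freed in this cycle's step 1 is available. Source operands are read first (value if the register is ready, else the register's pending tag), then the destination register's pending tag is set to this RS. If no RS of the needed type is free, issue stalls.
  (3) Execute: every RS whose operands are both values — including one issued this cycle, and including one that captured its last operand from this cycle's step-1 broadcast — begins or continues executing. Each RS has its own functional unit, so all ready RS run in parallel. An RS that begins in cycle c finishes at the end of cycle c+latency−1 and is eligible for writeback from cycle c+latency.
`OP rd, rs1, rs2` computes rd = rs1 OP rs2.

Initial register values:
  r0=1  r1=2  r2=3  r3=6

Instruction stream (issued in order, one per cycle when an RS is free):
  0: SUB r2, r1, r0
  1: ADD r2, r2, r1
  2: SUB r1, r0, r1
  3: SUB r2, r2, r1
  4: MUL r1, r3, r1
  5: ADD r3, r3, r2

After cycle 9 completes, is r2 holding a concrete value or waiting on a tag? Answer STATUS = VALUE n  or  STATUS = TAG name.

STATUS = TAG Add1

  c1: issue SUB r2<-Add1  regs: r0:1,r1:2,r2:Add1,r3:6
  c2: issue ADD r2<-Add2  regs: r0:1,r1:2,r2:Add2,r3:6
  c3: issue SUB r1<-Add3  regs: r0:1,r1:Add3,r2:Add2,r3:6
  c4: CDB Add1=1; issue SUB r2<-Add1  regs: r0:1,r1:Add3,r2:Add1,r3:6
  c5: issue MUL r1<-Mul1  regs: r0:1,r1:Mul1,r2:Add1,r3:6
  c6: CDB Add3=-1; issue ADD r3<-Add3  regs: r0:1,r1:Mul1,r2:Add1,r3:Add3
  c7: CDB Add2=3  regs: r0:1,r1:Mul1,r2:Add1,r3:Add3
  c8: -  regs: r0:1,r1:Mul1,r2:Add1,r3:Add3
  c9: -  regs: r0:1,r1:Mul1,r2:Add1,r3:Add3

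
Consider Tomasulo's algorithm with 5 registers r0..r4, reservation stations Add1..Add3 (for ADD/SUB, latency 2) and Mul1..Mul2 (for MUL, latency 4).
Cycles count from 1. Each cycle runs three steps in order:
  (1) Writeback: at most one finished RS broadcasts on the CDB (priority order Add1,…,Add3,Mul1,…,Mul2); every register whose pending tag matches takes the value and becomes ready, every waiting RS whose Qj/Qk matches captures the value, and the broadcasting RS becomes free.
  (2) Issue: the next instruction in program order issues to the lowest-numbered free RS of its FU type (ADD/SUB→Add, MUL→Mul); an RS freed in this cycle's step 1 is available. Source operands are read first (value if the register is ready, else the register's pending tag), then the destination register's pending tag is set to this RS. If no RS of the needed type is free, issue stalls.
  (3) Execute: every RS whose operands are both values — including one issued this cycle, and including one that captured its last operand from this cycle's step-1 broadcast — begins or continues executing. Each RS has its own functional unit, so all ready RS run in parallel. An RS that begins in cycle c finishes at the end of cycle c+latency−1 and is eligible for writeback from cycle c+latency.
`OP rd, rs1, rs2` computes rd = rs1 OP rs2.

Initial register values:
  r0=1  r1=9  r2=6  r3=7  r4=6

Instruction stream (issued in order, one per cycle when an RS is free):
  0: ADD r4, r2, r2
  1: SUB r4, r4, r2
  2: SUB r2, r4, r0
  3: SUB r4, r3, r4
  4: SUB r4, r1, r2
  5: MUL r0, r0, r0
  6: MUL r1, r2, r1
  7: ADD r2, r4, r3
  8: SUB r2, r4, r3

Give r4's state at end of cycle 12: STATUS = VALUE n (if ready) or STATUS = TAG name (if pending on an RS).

cycle 1: issue ADD r4<-Add1 // r0:1,r1:9,r2:6,r3:7,r4:Add1
cycle 2: issue SUB r4<-Add2 // r0:1,r1:9,r2:6,r3:7,r4:Add2
cycle 3: CDB Add1=12; issue SUB r2<-Add1 // r0:1,r1:9,r2:Add1,r3:7,r4:Add2
cycle 4: issue SUB r4<-Add3 // r0:1,r1:9,r2:Add1,r3:7,r4:Add3
cycle 5: CDB Add2=6; issue SUB r4<-Add2 // r0:1,r1:9,r2:Add1,r3:7,r4:Add2
cycle 6: issue MUL r0<-Mul1 // r0:Mul1,r1:9,r2:Add1,r3:7,r4:Add2
cycle 7: CDB Add1=5; issue MUL r1<-Mul2 // r0:Mul1,r1:Mul2,r2:5,r3:7,r4:Add2
cycle 8: CDB Add3=1; issue ADD r2<-Add1 // r0:Mul1,r1:Mul2,r2:Add1,r3:7,r4:Add2
cycle 9: CDB Add2=4; issue SUB r2<-Add2 // r0:Mul1,r1:Mul2,r2:Add2,r3:7,r4:4
cycle 10: CDB Mul1=1 // r0:1,r1:Mul2,r2:Add2,r3:7,r4:4
cycle 11: CDB Add1=11 // r0:1,r1:Mul2,r2:Add2,r3:7,r4:4
cycle 12: CDB Add2=-3 // r0:1,r1:Mul2,r2:-3,r3:7,r4:4

STATUS = VALUE 4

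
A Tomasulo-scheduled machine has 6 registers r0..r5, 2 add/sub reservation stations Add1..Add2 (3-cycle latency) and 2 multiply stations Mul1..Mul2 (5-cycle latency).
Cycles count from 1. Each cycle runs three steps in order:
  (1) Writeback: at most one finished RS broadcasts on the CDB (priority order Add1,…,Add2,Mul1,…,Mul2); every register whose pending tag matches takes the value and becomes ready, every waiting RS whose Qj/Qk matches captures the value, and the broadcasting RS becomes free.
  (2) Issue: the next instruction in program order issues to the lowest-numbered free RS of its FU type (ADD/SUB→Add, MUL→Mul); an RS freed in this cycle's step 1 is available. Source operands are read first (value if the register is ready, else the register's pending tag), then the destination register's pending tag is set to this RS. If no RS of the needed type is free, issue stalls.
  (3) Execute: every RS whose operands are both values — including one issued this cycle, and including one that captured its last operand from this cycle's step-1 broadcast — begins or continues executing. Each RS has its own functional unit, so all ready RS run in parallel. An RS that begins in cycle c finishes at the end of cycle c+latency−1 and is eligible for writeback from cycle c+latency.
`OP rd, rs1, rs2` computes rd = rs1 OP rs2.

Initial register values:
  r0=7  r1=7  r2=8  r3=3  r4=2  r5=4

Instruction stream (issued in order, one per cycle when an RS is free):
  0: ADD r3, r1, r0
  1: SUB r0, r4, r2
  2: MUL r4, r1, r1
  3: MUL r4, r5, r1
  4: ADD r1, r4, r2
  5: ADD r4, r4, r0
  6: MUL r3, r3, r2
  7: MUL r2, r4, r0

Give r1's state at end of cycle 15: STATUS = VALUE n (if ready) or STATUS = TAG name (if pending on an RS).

  c1: issue ADD r3<-Add1  regs: r0:7,r1:7,r2:8,r3:Add1,r4:2,r5:4
  c2: issue SUB r0<-Add2  regs: r0:Add2,r1:7,r2:8,r3:Add1,r4:2,r5:4
  c3: issue MUL r4<-Mul1  regs: r0:Add2,r1:7,r2:8,r3:Add1,r4:Mul1,r5:4
  c4: CDB Add1=14; issue MUL r4<-Mul2  regs: r0:Add2,r1:7,r2:8,r3:14,r4:Mul2,r5:4
  c5: CDB Add2=-6; issue ADD r1<-Add1  regs: r0:-6,r1:Add1,r2:8,r3:14,r4:Mul2,r5:4
  c6: issue ADD r4<-Add2  regs: r0:-6,r1:Add1,r2:8,r3:14,r4:Add2,r5:4
  c7: stall  regs: r0:-6,r1:Add1,r2:8,r3:14,r4:Add2,r5:4
  c8: CDB Mul1=49; issue MUL r3<-Mul1  regs: r0:-6,r1:Add1,r2:8,r3:Mul1,r4:Add2,r5:4
  c9: CDB Mul2=28; issue MUL r2<-Mul2  regs: r0:-6,r1:Add1,r2:Mul2,r3:Mul1,r4:Add2,r5:4
  c10: -  regs: r0:-6,r1:Add1,r2:Mul2,r3:Mul1,r4:Add2,r5:4
  c11: -  regs: r0:-6,r1:Add1,r2:Mul2,r3:Mul1,r4:Add2,r5:4
  c12: CDB Add1=36  regs: r0:-6,r1:36,r2:Mul2,r3:Mul1,r4:Add2,r5:4
  c13: CDB Add2=22  regs: r0:-6,r1:36,r2:Mul2,r3:Mul1,r4:22,r5:4
  c14: CDB Mul1=112  regs: r0:-6,r1:36,r2:Mul2,r3:112,r4:22,r5:4
  c15: -  regs: r0:-6,r1:36,r2:Mul2,r3:112,r4:22,r5:4

STATUS = VALUE 36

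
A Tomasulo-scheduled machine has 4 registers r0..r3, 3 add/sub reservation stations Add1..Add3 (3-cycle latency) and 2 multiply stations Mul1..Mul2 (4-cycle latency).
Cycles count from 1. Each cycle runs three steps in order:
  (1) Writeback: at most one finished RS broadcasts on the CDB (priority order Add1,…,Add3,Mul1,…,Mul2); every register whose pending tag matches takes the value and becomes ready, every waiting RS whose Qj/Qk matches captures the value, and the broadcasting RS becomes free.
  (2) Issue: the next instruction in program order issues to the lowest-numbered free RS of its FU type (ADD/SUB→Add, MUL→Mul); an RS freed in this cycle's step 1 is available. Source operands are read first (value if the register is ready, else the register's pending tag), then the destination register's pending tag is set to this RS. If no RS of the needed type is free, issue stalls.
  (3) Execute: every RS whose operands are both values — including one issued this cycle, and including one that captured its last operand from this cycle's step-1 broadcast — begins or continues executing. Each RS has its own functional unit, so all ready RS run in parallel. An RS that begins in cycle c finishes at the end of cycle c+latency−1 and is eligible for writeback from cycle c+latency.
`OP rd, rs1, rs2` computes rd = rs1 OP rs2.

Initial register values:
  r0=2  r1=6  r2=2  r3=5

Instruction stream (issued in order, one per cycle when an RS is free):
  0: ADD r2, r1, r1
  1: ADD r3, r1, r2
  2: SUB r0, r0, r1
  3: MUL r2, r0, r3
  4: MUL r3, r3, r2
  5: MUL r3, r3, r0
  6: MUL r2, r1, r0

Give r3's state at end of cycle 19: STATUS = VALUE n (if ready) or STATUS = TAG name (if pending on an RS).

STATUS = VALUE 5184

cycle 1: issue ADD r2<-Add1 // r0:2,r1:6,r2:Add1,r3:5
cycle 2: issue ADD r3<-Add2 // r0:2,r1:6,r2:Add1,r3:Add2
cycle 3: issue SUB r0<-Add3 // r0:Add3,r1:6,r2:Add1,r3:Add2
cycle 4: CDB Add1=12; issue MUL r2<-Mul1 // r0:Add3,r1:6,r2:Mul1,r3:Add2
cycle 5: issue MUL r3<-Mul2 // r0:Add3,r1:6,r2:Mul1,r3:Mul2
cycle 6: CDB Add3=-4; stall // r0:-4,r1:6,r2:Mul1,r3:Mul2
cycle 7: CDB Add2=18; stall // r0:-4,r1:6,r2:Mul1,r3:Mul2
cycle 8: stall // r0:-4,r1:6,r2:Mul1,r3:Mul2
cycle 9: stall // r0:-4,r1:6,r2:Mul1,r3:Mul2
cycle 10: stall // r0:-4,r1:6,r2:Mul1,r3:Mul2
cycle 11: CDB Mul1=-72; issue MUL r3<-Mul1 // r0:-4,r1:6,r2:-72,r3:Mul1
cycle 12: stall // r0:-4,r1:6,r2:-72,r3:Mul1
cycle 13: stall // r0:-4,r1:6,r2:-72,r3:Mul1
cycle 14: stall // r0:-4,r1:6,r2:-72,r3:Mul1
cycle 15: CDB Mul2=-1296; issue MUL r2<-Mul2 // r0:-4,r1:6,r2:Mul2,r3:Mul1
cycle 16: - // r0:-4,r1:6,r2:Mul2,r3:Mul1
cycle 17: - // r0:-4,r1:6,r2:Mul2,r3:Mul1
cycle 18: - // r0:-4,r1:6,r2:Mul2,r3:Mul1
cycle 19: CDB Mul1=5184 // r0:-4,r1:6,r2:Mul2,r3:5184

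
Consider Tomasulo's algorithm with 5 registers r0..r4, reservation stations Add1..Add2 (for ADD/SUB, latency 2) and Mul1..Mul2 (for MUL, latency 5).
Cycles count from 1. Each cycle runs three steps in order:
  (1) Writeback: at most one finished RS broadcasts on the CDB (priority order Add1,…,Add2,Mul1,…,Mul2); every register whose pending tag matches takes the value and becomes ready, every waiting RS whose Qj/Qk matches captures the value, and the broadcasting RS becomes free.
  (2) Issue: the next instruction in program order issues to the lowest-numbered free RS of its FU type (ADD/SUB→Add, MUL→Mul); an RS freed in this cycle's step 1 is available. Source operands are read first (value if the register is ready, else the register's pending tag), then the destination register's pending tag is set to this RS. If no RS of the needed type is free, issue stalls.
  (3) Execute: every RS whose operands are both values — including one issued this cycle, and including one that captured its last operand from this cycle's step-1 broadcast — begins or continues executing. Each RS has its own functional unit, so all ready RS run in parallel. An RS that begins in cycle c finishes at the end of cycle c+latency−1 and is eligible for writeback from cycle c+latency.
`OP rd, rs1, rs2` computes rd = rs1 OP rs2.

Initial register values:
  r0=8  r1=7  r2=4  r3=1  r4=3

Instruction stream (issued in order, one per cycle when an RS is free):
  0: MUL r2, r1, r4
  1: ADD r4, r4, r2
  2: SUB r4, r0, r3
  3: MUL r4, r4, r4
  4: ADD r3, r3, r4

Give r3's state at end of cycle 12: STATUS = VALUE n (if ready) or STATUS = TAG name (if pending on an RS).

STATUS = VALUE 50

c1: issue MUL r2<-Mul1 | r0:8,r1:7,r2:Mul1,r3:1,r4:3
c2: issue ADD r4<-Add1 | r0:8,r1:7,r2:Mul1,r3:1,r4:Add1
c3: issue SUB r4<-Add2 | r0:8,r1:7,r2:Mul1,r3:1,r4:Add2
c4: issue MUL r4<-Mul2 | r0:8,r1:7,r2:Mul1,r3:1,r4:Mul2
c5: CDB Add2=7; issue ADD r3<-Add2 | r0:8,r1:7,r2:Mul1,r3:Add2,r4:Mul2
c6: CDB Mul1=21 | r0:8,r1:7,r2:21,r3:Add2,r4:Mul2
c7: - | r0:8,r1:7,r2:21,r3:Add2,r4:Mul2
c8: CDB Add1=24 | r0:8,r1:7,r2:21,r3:Add2,r4:Mul2
c9: - | r0:8,r1:7,r2:21,r3:Add2,r4:Mul2
c10: CDB Mul2=49 | r0:8,r1:7,r2:21,r3:Add2,r4:49
c11: - | r0:8,r1:7,r2:21,r3:Add2,r4:49
c12: CDB Add2=50 | r0:8,r1:7,r2:21,r3:50,r4:49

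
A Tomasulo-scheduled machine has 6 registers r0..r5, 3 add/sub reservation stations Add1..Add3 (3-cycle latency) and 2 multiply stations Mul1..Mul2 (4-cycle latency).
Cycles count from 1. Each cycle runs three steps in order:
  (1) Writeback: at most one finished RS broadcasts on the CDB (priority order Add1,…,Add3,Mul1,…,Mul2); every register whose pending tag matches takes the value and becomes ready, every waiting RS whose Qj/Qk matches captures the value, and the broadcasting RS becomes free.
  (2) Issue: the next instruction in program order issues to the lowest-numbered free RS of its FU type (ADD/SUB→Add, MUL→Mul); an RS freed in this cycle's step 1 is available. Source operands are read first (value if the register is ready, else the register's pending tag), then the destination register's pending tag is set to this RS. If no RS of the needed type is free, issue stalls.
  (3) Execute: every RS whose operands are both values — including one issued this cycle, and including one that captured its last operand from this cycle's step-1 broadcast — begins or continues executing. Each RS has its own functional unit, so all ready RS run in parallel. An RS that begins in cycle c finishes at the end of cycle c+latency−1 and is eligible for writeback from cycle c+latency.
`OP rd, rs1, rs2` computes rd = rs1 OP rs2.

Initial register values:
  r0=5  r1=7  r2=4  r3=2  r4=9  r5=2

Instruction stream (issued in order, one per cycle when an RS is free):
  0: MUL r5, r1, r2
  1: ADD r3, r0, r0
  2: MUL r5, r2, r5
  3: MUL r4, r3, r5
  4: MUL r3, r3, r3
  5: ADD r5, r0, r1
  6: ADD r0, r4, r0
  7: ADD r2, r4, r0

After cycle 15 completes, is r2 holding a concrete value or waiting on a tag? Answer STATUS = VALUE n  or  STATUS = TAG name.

STATUS = TAG Add3

c1: issue MUL r5<-Mul1 | r0:5,r1:7,r2:4,r3:2,r4:9,r5:Mul1
c2: issue ADD r3<-Add1 | r0:5,r1:7,r2:4,r3:Add1,r4:9,r5:Mul1
c3: issue MUL r5<-Mul2 | r0:5,r1:7,r2:4,r3:Add1,r4:9,r5:Mul2
c4: stall | r0:5,r1:7,r2:4,r3:Add1,r4:9,r5:Mul2
c5: CDB Add1=10; stall | r0:5,r1:7,r2:4,r3:10,r4:9,r5:Mul2
c6: CDB Mul1=28; issue MUL r4<-Mul1 | r0:5,r1:7,r2:4,r3:10,r4:Mul1,r5:Mul2
c7: stall | r0:5,r1:7,r2:4,r3:10,r4:Mul1,r5:Mul2
c8: stall | r0:5,r1:7,r2:4,r3:10,r4:Mul1,r5:Mul2
c9: stall | r0:5,r1:7,r2:4,r3:10,r4:Mul1,r5:Mul2
c10: CDB Mul2=112; issue MUL r3<-Mul2 | r0:5,r1:7,r2:4,r3:Mul2,r4:Mul1,r5:112
c11: issue ADD r5<-Add1 | r0:5,r1:7,r2:4,r3:Mul2,r4:Mul1,r5:Add1
c12: issue ADD r0<-Add2 | r0:Add2,r1:7,r2:4,r3:Mul2,r4:Mul1,r5:Add1
c13: issue ADD r2<-Add3 | r0:Add2,r1:7,r2:Add3,r3:Mul2,r4:Mul1,r5:Add1
c14: CDB Add1=12 | r0:Add2,r1:7,r2:Add3,r3:Mul2,r4:Mul1,r5:12
c15: CDB Mul1=1120 | r0:Add2,r1:7,r2:Add3,r3:Mul2,r4:1120,r5:12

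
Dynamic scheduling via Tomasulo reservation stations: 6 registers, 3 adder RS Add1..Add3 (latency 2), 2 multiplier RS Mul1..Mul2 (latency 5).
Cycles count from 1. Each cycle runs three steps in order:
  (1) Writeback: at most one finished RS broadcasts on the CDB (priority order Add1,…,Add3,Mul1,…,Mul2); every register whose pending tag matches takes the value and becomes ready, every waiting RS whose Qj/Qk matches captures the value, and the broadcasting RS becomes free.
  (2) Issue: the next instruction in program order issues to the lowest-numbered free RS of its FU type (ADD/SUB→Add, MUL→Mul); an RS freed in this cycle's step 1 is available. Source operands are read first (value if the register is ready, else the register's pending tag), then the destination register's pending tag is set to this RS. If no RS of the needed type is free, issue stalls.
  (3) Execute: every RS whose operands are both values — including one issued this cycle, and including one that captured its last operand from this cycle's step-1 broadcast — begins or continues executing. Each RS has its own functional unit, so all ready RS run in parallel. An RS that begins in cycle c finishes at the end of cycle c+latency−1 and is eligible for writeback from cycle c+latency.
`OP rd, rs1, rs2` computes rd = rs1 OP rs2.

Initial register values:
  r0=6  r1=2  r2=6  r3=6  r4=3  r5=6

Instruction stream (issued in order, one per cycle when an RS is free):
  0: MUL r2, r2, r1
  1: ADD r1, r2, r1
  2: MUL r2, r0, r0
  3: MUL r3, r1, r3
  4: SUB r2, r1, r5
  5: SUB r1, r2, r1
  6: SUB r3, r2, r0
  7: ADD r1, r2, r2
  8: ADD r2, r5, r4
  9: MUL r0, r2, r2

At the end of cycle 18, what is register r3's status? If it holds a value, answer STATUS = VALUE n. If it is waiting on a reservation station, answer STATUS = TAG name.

STATUS = VALUE 2

  c1: issue MUL r2<-Mul1  regs: r0:6,r1:2,r2:Mul1,r3:6,r4:3,r5:6
  c2: issue ADD r1<-Add1  regs: r0:6,r1:Add1,r2:Mul1,r3:6,r4:3,r5:6
  c3: issue MUL r2<-Mul2  regs: r0:6,r1:Add1,r2:Mul2,r3:6,r4:3,r5:6
  c4: stall  regs: r0:6,r1:Add1,r2:Mul2,r3:6,r4:3,r5:6
  c5: stall  regs: r0:6,r1:Add1,r2:Mul2,r3:6,r4:3,r5:6
  c6: CDB Mul1=12; issue MUL r3<-Mul1  regs: r0:6,r1:Add1,r2:Mul2,r3:Mul1,r4:3,r5:6
  c7: issue SUB r2<-Add2  regs: r0:6,r1:Add1,r2:Add2,r3:Mul1,r4:3,r5:6
  c8: CDB Add1=14; issue SUB r1<-Add1  regs: r0:6,r1:Add1,r2:Add2,r3:Mul1,r4:3,r5:6
  c9: CDB Mul2=36; issue SUB r3<-Add3  regs: r0:6,r1:Add1,r2:Add2,r3:Add3,r4:3,r5:6
  c10: CDB Add2=8; issue ADD r1<-Add2  regs: r0:6,r1:Add2,r2:8,r3:Add3,r4:3,r5:6
  c11: stall  regs: r0:6,r1:Add2,r2:8,r3:Add3,r4:3,r5:6
  c12: CDB Add1=-6; issue ADD r2<-Add1  regs: r0:6,r1:Add2,r2:Add1,r3:Add3,r4:3,r5:6
  c13: CDB Add2=16; issue MUL r0<-Mul2  regs: r0:Mul2,r1:16,r2:Add1,r3:Add3,r4:3,r5:6
  c14: CDB Add1=9  regs: r0:Mul2,r1:16,r2:9,r3:Add3,r4:3,r5:6
  c15: CDB Add3=2  regs: r0:Mul2,r1:16,r2:9,r3:2,r4:3,r5:6
  c16: CDB Mul1=84  regs: r0:Mul2,r1:16,r2:9,r3:2,r4:3,r5:6
  c17: -  regs: r0:Mul2,r1:16,r2:9,r3:2,r4:3,r5:6
  c18: -  regs: r0:Mul2,r1:16,r2:9,r3:2,r4:3,r5:6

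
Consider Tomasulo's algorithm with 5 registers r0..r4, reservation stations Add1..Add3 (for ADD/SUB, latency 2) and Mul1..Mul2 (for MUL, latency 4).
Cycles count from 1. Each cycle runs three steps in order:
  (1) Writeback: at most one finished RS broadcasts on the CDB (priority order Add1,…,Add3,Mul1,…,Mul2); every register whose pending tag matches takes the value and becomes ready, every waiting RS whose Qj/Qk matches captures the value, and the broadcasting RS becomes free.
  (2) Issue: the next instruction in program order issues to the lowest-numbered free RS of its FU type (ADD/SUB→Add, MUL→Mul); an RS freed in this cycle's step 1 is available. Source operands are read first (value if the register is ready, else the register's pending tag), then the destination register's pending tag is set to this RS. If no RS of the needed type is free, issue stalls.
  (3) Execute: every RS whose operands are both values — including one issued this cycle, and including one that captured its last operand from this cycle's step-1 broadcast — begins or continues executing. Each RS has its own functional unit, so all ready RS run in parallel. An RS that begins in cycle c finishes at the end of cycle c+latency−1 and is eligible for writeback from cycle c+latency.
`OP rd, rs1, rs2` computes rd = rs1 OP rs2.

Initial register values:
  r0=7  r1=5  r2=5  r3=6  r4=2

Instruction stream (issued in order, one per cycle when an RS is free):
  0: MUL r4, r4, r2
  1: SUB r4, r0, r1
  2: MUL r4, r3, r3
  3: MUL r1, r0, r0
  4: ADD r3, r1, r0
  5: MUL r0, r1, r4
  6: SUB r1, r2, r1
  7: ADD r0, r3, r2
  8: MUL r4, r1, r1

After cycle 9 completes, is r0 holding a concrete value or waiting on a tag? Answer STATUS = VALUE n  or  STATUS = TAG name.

STATUS = TAG Add3

c1: issue MUL r4<-Mul1 | r0:7,r1:5,r2:5,r3:6,r4:Mul1
c2: issue SUB r4<-Add1 | r0:7,r1:5,r2:5,r3:6,r4:Add1
c3: issue MUL r4<-Mul2 | r0:7,r1:5,r2:5,r3:6,r4:Mul2
c4: CDB Add1=2; stall | r0:7,r1:5,r2:5,r3:6,r4:Mul2
c5: CDB Mul1=10; issue MUL r1<-Mul1 | r0:7,r1:Mul1,r2:5,r3:6,r4:Mul2
c6: issue ADD r3<-Add1 | r0:7,r1:Mul1,r2:5,r3:Add1,r4:Mul2
c7: CDB Mul2=36; issue MUL r0<-Mul2 | r0:Mul2,r1:Mul1,r2:5,r3:Add1,r4:36
c8: issue SUB r1<-Add2 | r0:Mul2,r1:Add2,r2:5,r3:Add1,r4:36
c9: CDB Mul1=49; issue ADD r0<-Add3 | r0:Add3,r1:Add2,r2:5,r3:Add1,r4:36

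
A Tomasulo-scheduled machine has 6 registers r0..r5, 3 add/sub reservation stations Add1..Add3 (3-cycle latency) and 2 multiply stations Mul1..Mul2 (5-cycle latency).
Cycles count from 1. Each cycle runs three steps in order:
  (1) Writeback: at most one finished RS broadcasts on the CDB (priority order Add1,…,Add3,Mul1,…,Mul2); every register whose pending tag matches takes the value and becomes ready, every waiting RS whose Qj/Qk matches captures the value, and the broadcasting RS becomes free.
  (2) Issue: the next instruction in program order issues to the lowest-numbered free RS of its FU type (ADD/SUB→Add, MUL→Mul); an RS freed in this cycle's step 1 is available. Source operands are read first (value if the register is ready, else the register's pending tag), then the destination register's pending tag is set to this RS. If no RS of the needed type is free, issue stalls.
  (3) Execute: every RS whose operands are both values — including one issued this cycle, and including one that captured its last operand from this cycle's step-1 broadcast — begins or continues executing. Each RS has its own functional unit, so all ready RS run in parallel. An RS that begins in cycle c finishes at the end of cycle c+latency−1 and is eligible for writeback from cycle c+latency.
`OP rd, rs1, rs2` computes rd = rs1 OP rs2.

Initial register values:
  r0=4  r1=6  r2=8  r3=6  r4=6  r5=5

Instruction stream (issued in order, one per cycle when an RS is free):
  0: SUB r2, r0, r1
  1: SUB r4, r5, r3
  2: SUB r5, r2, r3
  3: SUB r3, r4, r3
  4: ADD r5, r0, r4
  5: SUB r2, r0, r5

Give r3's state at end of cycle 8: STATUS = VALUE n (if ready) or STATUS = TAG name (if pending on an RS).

c1: issue SUB r2<-Add1 | r0:4,r1:6,r2:Add1,r3:6,r4:6,r5:5
c2: issue SUB r4<-Add2 | r0:4,r1:6,r2:Add1,r3:6,r4:Add2,r5:5
c3: issue SUB r5<-Add3 | r0:4,r1:6,r2:Add1,r3:6,r4:Add2,r5:Add3
c4: CDB Add1=-2; issue SUB r3<-Add1 | r0:4,r1:6,r2:-2,r3:Add1,r4:Add2,r5:Add3
c5: CDB Add2=-1; issue ADD r5<-Add2 | r0:4,r1:6,r2:-2,r3:Add1,r4:-1,r5:Add2
c6: stall | r0:4,r1:6,r2:-2,r3:Add1,r4:-1,r5:Add2
c7: CDB Add3=-8; issue SUB r2<-Add3 | r0:4,r1:6,r2:Add3,r3:Add1,r4:-1,r5:Add2
c8: CDB Add1=-7 | r0:4,r1:6,r2:Add3,r3:-7,r4:-1,r5:Add2

STATUS = VALUE -7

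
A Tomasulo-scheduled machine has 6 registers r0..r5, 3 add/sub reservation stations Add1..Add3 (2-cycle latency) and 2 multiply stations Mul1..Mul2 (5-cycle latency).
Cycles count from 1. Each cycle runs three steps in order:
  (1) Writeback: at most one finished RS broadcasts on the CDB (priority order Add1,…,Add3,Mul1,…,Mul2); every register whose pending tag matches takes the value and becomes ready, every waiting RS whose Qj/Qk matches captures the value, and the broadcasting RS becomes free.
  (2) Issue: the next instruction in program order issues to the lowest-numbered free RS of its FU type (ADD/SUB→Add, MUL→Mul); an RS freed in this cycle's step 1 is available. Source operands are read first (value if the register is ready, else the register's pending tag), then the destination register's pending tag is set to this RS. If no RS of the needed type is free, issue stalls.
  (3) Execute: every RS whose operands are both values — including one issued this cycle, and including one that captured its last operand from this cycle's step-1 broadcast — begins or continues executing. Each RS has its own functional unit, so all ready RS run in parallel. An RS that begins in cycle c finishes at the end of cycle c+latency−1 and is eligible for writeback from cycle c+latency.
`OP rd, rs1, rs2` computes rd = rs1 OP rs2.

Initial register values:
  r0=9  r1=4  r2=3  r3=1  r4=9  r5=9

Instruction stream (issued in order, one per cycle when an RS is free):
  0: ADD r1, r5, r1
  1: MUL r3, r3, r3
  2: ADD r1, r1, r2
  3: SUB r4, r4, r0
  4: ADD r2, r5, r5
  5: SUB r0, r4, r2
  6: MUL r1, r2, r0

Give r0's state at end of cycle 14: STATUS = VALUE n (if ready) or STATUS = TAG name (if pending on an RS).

STATUS = VALUE -18

cycle 1: issue ADD r1<-Add1 // r0:9,r1:Add1,r2:3,r3:1,r4:9,r5:9
cycle 2: issue MUL r3<-Mul1 // r0:9,r1:Add1,r2:3,r3:Mul1,r4:9,r5:9
cycle 3: CDB Add1=13; issue ADD r1<-Add1 // r0:9,r1:Add1,r2:3,r3:Mul1,r4:9,r5:9
cycle 4: issue SUB r4<-Add2 // r0:9,r1:Add1,r2:3,r3:Mul1,r4:Add2,r5:9
cycle 5: CDB Add1=16; issue ADD r2<-Add1 // r0:9,r1:16,r2:Add1,r3:Mul1,r4:Add2,r5:9
cycle 6: CDB Add2=0; issue SUB r0<-Add2 // r0:Add2,r1:16,r2:Add1,r3:Mul1,r4:0,r5:9
cycle 7: CDB Add1=18; issue MUL r1<-Mul2 // r0:Add2,r1:Mul2,r2:18,r3:Mul1,r4:0,r5:9
cycle 8: CDB Mul1=1 // r0:Add2,r1:Mul2,r2:18,r3:1,r4:0,r5:9
cycle 9: CDB Add2=-18 // r0:-18,r1:Mul2,r2:18,r3:1,r4:0,r5:9
cycle 10: - // r0:-18,r1:Mul2,r2:18,r3:1,r4:0,r5:9
cycle 11: - // r0:-18,r1:Mul2,r2:18,r3:1,r4:0,r5:9
cycle 12: - // r0:-18,r1:Mul2,r2:18,r3:1,r4:0,r5:9
cycle 13: - // r0:-18,r1:Mul2,r2:18,r3:1,r4:0,r5:9
cycle 14: CDB Mul2=-324 // r0:-18,r1:-324,r2:18,r3:1,r4:0,r5:9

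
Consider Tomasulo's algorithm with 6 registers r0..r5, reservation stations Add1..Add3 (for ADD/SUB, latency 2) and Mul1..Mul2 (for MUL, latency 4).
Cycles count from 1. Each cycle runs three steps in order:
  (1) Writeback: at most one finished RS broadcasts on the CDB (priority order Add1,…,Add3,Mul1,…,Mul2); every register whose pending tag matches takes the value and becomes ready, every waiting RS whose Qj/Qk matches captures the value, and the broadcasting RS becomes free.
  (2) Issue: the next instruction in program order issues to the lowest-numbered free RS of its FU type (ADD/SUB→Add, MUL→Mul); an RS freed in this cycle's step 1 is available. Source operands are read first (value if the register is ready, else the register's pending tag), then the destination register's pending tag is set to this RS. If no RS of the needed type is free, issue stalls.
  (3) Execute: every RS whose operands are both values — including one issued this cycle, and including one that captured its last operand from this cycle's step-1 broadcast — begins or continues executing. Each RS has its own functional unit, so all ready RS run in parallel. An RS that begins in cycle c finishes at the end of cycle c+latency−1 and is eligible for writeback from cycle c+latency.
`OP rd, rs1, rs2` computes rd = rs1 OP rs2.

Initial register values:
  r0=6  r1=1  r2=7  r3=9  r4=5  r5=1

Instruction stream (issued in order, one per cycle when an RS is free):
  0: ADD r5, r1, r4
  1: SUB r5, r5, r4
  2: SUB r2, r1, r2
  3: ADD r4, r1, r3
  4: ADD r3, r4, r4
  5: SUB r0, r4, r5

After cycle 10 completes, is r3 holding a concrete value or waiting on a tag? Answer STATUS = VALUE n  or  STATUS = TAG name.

c1: issue ADD r5<-Add1 | r0:6,r1:1,r2:7,r3:9,r4:5,r5:Add1
c2: issue SUB r5<-Add2 | r0:6,r1:1,r2:7,r3:9,r4:5,r5:Add2
c3: CDB Add1=6; issue SUB r2<-Add1 | r0:6,r1:1,r2:Add1,r3:9,r4:5,r5:Add2
c4: issue ADD r4<-Add3 | r0:6,r1:1,r2:Add1,r3:9,r4:Add3,r5:Add2
c5: CDB Add1=-6; issue ADD r3<-Add1 | r0:6,r1:1,r2:-6,r3:Add1,r4:Add3,r5:Add2
c6: CDB Add2=1; issue SUB r0<-Add2 | r0:Add2,r1:1,r2:-6,r3:Add1,r4:Add3,r5:1
c7: CDB Add3=10 | r0:Add2,r1:1,r2:-6,r3:Add1,r4:10,r5:1
c8: - | r0:Add2,r1:1,r2:-6,r3:Add1,r4:10,r5:1
c9: CDB Add1=20 | r0:Add2,r1:1,r2:-6,r3:20,r4:10,r5:1
c10: CDB Add2=9 | r0:9,r1:1,r2:-6,r3:20,r4:10,r5:1

STATUS = VALUE 20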